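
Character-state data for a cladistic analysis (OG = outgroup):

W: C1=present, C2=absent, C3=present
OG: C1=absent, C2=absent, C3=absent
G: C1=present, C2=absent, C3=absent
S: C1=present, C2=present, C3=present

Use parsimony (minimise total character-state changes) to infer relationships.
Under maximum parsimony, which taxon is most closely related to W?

The outgroup has state 'absent' for every character, so 'present' is the derived state throughout.
All ingroup taxa share the derived state 'present' for C1; it defines the ingroup but does not resolve relationships within it.
C2: derived state 'present' in S only — an autapomorphy, so it tells us nothing about relationships among taxa.
Only S and W show the derived state 'present' for C3, supporting them as a clade.
Most parsimonious ingroup topology: ((W,S),G).
W and S form a cherry on this tree, so they are sister taxa.

S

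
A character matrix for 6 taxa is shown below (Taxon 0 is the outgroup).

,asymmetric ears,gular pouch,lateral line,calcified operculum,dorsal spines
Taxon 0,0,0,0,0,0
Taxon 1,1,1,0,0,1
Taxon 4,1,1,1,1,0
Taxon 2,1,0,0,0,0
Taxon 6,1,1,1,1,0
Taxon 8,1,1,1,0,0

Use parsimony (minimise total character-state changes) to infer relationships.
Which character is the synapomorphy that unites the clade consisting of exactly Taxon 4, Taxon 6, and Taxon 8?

lateral line

The outgroup has state '0' for every character, so '1' is the derived state throughout.
asymmetric ears (derived state '1') is shared by all ingroup taxa — unites the whole ingroup.
gular pouch: derived state '1' in Taxon 1, Taxon 4, Taxon 6, and Taxon 8 only — synapomorphy for {Taxon 1, Taxon 4, Taxon 6, Taxon 8}.
lateral line: derived state '1' in Taxon 4, Taxon 6, and Taxon 8 only — synapomorphy for {Taxon 4, Taxon 6, Taxon 8}.
calcified operculum: derived state '1' in Taxon 4 and Taxon 6 only — synapomorphy for {Taxon 4, Taxon 6}.
dorsal spines: derived state '1' in Taxon 1 only — an autapomorphy, so it tells us nothing about relationships among taxa.
Most parsimonious ingroup topology: ((Taxon 1,((Taxon 4,Taxon 6),Taxon 8)),Taxon 2).
The clade {Taxon 4, Taxon 6, Taxon 8} is supported by lateral line: its derived state '1' occurs in exactly those taxa and in no other taxon (including the outgroup).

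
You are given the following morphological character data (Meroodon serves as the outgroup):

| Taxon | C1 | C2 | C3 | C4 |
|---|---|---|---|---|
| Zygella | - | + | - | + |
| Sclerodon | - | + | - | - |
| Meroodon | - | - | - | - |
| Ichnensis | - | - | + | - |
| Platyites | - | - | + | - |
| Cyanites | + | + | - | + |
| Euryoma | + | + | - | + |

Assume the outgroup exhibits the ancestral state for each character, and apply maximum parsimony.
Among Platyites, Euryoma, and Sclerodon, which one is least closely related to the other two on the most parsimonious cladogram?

The outgroup has state '-' for every character, so '+' is the derived state throughout.
C1: derived state '+' in Cyanites and Euryoma only — synapomorphy for {Cyanites, Euryoma}.
Only Cyanites, Euryoma, Sclerodon, and Zygella show the derived state '+' for C2, supporting them as a clade.
Only Ichnensis and Platyites show the derived state '+' for C3, supporting them as a clade.
Only Cyanites, Euryoma, and Zygella show the derived state '+' for C4, supporting them as a clade.
Most parsimonious ingroup topology: ((((Euryoma,Cyanites),Zygella),Sclerodon),(Ichnensis,Platyites)).
Sclerodon and Euryoma share a more recent common ancestor with each other than either does with Platyites, so Platyites is the least closely related of the three.

Platyites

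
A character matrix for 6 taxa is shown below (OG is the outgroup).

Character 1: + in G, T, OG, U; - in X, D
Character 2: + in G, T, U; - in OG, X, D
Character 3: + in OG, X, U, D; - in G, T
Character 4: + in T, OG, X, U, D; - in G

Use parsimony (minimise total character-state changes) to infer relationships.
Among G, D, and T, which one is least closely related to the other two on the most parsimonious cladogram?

Character polarity is set by the outgroup: the derived state is whichever differs from the outgroup's state, so for Character 1, Character 3, Character 4 the derived state is '-', and for the remaining characters it is '+'.
Character 1 (derived state '-') is shared by D and X — a synapomorphy uniting that clade.
Only G, T, and U show the derived state '+' for Character 2, supporting them as a clade.
Character 3 (derived state '-') is shared by G and T — a synapomorphy uniting that clade.
Character 4: derived state '-' in G only — an autapomorphy, so it tells us nothing about relationships among taxa.
Most parsimonious ingroup topology: ((X,D),((G,T),U)).
G and T share a more recent common ancestor with each other than either does with D, so D is the least closely related of the three.

D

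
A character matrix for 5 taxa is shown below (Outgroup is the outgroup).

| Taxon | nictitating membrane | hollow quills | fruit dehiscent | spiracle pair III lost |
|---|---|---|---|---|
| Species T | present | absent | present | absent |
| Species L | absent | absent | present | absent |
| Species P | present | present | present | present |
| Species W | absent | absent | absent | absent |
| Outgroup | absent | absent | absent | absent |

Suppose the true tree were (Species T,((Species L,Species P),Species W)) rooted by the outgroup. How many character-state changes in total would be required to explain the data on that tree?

6

Map each character onto (Species T,((Species L,Species P),Species W)) (rooted by Outgroup) and count the minimum state changes it requires (Fitch parsimony):
nictitating membrane: 2; hollow quills: 1; fruit dehiscent: 2; spiracle pair III lost: 1.
Total tree length = 6.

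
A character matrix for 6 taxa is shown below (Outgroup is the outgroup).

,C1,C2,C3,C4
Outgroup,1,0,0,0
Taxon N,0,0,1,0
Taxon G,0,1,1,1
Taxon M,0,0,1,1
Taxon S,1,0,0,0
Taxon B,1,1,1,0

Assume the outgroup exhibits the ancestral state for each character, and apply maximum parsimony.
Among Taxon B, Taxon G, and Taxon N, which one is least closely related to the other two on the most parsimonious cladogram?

Character polarity is set by the outgroup: the derived state is whichever differs from the outgroup's state, so for C1 the derived state is '0', and for the remaining characters it is '1'.
Only Taxon G, Taxon M, and Taxon N show the derived state '0' for C1, supporting them as a clade.
C2 (state '1') occurs in Taxon B and Taxon G but conflicts with the nesting implied by the other characters — most parsimoniously interpreted as homoplasy.
Only Taxon B, Taxon G, Taxon M, and Taxon N show the derived state '1' for C3, supporting them as a clade.
C4 (derived state '1') is shared by Taxon G and Taxon M — a synapomorphy uniting that clade.
Most parsimonious ingroup topology: ((Taxon B,((Taxon G,Taxon M),Taxon N)),Taxon S).
Taxon G and Taxon N share a more recent common ancestor with each other than either does with Taxon B, so Taxon B is the least closely related of the three.

Taxon B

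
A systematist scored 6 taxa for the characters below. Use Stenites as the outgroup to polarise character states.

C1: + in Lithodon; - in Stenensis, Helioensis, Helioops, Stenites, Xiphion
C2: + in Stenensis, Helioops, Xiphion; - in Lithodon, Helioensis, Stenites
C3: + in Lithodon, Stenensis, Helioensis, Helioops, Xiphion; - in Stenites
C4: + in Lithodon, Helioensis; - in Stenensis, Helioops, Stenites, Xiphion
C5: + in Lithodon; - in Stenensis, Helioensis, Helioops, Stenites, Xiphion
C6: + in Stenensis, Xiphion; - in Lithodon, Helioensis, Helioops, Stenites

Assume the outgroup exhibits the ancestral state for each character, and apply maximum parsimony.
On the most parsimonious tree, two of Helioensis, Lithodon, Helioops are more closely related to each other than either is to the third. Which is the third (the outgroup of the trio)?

The outgroup has state '-' for every character, so '+' is the derived state throughout.
C1: derived state '+' in Lithodon only — an autapomorphy, so it tells us nothing about relationships among taxa.
Only Helioops, Stenensis, and Xiphion show the derived state '+' for C2, supporting them as a clade.
C3 (derived state '+') is shared by all ingroup taxa — unites the whole ingroup.
C4 (derived state '+') is shared by Helioensis and Lithodon — a synapomorphy uniting that clade.
C5 (derived state '+') is unique to Lithodon (autapomorphy; uninformative for grouping).
C6 (derived state '+') is shared by Stenensis and Xiphion — a synapomorphy uniting that clade.
Most parsimonious ingroup topology: ((Helioensis,Lithodon),((Xiphion,Stenensis),Helioops)).
Helioensis and Lithodon share a more recent common ancestor with each other than either does with Helioops, so Helioops is the least closely related of the three.

Helioops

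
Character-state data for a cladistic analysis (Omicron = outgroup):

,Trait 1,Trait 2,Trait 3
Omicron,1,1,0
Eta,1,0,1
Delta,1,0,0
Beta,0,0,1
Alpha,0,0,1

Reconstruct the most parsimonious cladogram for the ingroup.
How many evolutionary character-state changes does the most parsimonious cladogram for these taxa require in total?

Character polarity is set by the outgroup: the derived state is whichever differs from the outgroup's state, so for Trait 1, Trait 2 the derived state is '0', and for the remaining characters it is '1'.
Trait 1: derived state '0' in Alpha and Beta only — synapomorphy for {Alpha, Beta}.
Trait 2 (derived state '0') is shared by all ingroup taxa — unites the whole ingroup.
Trait 3: derived state '1' in Alpha, Beta, and Eta only — synapomorphy for {Alpha, Beta, Eta}.
Most parsimonious ingroup topology: ((Eta,(Beta,Alpha)),Delta).
Changes per character on this tree: Trait 1: 1; Trait 2: 1; Trait 3: 1.
Total = 3.

3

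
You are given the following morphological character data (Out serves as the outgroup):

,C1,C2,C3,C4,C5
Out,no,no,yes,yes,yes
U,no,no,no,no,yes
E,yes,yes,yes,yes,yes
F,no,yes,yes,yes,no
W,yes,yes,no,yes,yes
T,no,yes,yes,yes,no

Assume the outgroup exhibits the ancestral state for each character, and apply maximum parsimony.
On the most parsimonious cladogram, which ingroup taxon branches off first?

U

Character polarity is set by the outgroup: the derived state is whichever differs from the outgroup's state, so for C3, C4, C5 the derived state is 'no', and for the remaining characters it is 'yes'.
C1: derived state 'yes' in E and W only — synapomorphy for {E, W}.
Only E, F, T, and W show the derived state 'yes' for C2, supporting them as a clade.
C3 groups U and W, which is incompatible with the clades supported by the remaining characters; treating it as convergent (homoplasy) costs fewer steps than any alternative tree.
C4 (derived state 'no') is unique to U (autapomorphy; uninformative for grouping).
Only F and T show the derived state 'no' for C5, supporting them as a clade.
Most parsimonious ingroup topology: (U,((E,W),(F,T))).
U is sister to the clade containing all other ingroup taxa, so it is the earliest-diverging (most basal) ingroup lineage.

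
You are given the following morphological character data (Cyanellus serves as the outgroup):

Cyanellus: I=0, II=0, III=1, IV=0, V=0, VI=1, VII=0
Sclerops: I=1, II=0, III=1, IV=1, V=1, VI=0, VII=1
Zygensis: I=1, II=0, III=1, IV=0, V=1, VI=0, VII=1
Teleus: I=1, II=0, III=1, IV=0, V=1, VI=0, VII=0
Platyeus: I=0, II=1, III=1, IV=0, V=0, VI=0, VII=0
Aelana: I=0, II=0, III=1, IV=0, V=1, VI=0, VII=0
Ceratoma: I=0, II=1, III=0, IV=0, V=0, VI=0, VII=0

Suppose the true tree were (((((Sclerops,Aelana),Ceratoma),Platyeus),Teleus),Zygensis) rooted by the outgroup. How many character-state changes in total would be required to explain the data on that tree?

Map each character onto (((((Sclerops,Aelana),Ceratoma),Platyeus),Teleus),Zygensis) (rooted by Cyanellus) and count the minimum state changes it requires (Fitch parsimony):
I: 3; II: 2; III: 1; IV: 1; V: 3; VI: 1; VII: 2.
Total tree length = 13.

13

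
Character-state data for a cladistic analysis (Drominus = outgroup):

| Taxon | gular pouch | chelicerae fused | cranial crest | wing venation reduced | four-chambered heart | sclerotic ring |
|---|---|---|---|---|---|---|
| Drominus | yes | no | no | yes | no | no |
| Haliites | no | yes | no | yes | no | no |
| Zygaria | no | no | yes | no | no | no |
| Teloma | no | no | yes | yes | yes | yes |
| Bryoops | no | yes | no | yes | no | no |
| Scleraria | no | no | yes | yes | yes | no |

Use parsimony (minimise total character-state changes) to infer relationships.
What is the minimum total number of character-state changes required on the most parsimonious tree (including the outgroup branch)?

Character polarity is set by the outgroup: the derived state is whichever differs from the outgroup's state, so for gular pouch, wing venation reduced the derived state is 'no', and for the remaining characters it is 'yes'.
gular pouch (derived state 'no') is shared by all ingroup taxa — unites the whole ingroup.
chelicerae fused: derived state 'yes' in Bryoops and Haliites only — synapomorphy for {Bryoops, Haliites}.
cranial crest: derived state 'yes' in Scleraria, Teloma, and Zygaria only — synapomorphy for {Scleraria, Teloma, Zygaria}.
wing venation reduced: derived state 'no' in Zygaria only — an autapomorphy, so it tells us nothing about relationships among taxa.
Only Scleraria and Teloma show the derived state 'yes' for four-chambered heart, supporting them as a clade.
sclerotic ring: derived state 'yes' in Teloma only — an autapomorphy, so it tells us nothing about relationships among taxa.
Most parsimonious ingroup topology: ((Haliites,Bryoops),(Zygaria,(Teloma,Scleraria))).
Changes per character on this tree: gular pouch: 1; chelicerae fused: 1; cranial crest: 1; wing venation reduced: 1; four-chambered heart: 1; sclerotic ring: 1.
Total = 6.

6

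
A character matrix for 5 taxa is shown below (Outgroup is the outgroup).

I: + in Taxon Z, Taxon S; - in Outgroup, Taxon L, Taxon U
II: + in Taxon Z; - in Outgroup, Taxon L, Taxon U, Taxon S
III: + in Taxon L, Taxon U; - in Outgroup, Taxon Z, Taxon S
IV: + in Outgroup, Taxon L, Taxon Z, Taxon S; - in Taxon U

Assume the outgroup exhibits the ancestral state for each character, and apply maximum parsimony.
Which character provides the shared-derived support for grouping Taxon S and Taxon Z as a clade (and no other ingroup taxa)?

Character polarity is set by the outgroup: the derived state is whichever differs from the outgroup's state, so for IV the derived state is '-', and for the remaining characters it is '+'.
Only Taxon S and Taxon Z show the derived state '+' for I, supporting them as a clade.
II: derived state '+' in Taxon Z only — an autapomorphy, so it tells us nothing about relationships among taxa.
III (derived state '+') is shared by Taxon L and Taxon U — a synapomorphy uniting that clade.
IV (derived state '-') is unique to Taxon U (autapomorphy; uninformative for grouping).
Most parsimonious ingroup topology: ((Taxon L,Taxon U),(Taxon Z,Taxon S)).
The clade {Taxon S, Taxon Z} is supported by I: its derived state '+' occurs in exactly those taxa and in no other taxon (including the outgroup).

I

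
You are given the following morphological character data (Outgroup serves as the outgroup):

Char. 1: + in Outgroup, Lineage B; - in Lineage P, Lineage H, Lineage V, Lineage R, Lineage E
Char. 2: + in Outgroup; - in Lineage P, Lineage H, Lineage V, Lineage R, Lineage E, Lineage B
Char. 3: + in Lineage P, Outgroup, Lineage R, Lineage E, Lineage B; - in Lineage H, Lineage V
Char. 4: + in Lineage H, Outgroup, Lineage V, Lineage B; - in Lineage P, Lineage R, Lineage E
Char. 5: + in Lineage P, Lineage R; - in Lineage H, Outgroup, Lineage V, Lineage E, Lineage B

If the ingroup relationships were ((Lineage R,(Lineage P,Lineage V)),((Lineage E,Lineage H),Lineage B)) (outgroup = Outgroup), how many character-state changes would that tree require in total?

10

Map each character onto ((Lineage R,(Lineage P,Lineage V)),((Lineage E,Lineage H),Lineage B)) (rooted by Outgroup) and count the minimum state changes it requires (Fitch parsimony):
Char. 1: 2; Char. 2: 1; Char. 3: 2; Char. 4: 3; Char. 5: 2.
Total tree length = 10.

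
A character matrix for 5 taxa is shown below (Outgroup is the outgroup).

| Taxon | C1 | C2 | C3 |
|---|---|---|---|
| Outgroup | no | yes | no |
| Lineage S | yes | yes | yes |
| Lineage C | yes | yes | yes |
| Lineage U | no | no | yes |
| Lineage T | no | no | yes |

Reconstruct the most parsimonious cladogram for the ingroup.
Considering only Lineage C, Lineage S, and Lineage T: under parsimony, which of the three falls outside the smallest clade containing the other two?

Character polarity is set by the outgroup: the derived state is whichever differs from the outgroup's state, so for C2 the derived state is 'no', and for the remaining characters it is 'yes'.
C1 (derived state 'yes') is shared by Lineage C and Lineage S — a synapomorphy uniting that clade.
C2 (derived state 'no') is shared by Lineage T and Lineage U — a synapomorphy uniting that clade.
All ingroup taxa share the derived state 'yes' for C3; it defines the ingroup but does not resolve relationships within it.
Most parsimonious ingroup topology: ((Lineage S,Lineage C),(Lineage U,Lineage T)).
Lineage C and Lineage S share a more recent common ancestor with each other than either does with Lineage T, so Lineage T is the least closely related of the three.

Lineage T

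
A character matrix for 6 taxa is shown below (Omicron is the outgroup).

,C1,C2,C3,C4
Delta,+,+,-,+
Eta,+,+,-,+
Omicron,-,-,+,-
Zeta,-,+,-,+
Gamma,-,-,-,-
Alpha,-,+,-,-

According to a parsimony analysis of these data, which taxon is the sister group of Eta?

Character polarity is set by the outgroup: the derived state is whichever differs from the outgroup's state, so for C3 the derived state is '-', and for the remaining characters it is '+'.
C1 (derived state '+') is shared by Delta and Eta — a synapomorphy uniting that clade.
C2: derived state '+' in Alpha, Delta, Eta, and Zeta only — synapomorphy for {Alpha, Delta, Eta, Zeta}.
All ingroup taxa share the derived state '-' for C3; it defines the ingroup but does not resolve relationships within it.
C4: derived state '+' in Delta, Eta, and Zeta only — synapomorphy for {Delta, Eta, Zeta}.
Most parsimonious ingroup topology: ((((Delta,Eta),Zeta),Alpha),Gamma).
Eta and Delta form a cherry on this tree, so they are sister taxa.

Delta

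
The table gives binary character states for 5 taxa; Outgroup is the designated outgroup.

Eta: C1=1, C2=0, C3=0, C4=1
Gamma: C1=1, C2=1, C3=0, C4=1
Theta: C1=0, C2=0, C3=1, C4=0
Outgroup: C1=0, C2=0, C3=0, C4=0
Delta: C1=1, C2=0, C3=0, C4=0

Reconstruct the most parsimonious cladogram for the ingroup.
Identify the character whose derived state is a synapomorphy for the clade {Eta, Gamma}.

C4

The outgroup has state '0' for every character, so '1' is the derived state throughout.
C1: derived state '1' in Delta, Eta, and Gamma only — synapomorphy for {Delta, Eta, Gamma}.
C2 (derived state '1') is unique to Gamma (autapomorphy; uninformative for grouping).
C3: derived state '1' in Theta only — an autapomorphy, so it tells us nothing about relationships among taxa.
Only Eta and Gamma show the derived state '1' for C4, supporting them as a clade.
Most parsimonious ingroup topology: (Theta,((Eta,Gamma),Delta)).
The clade {Eta, Gamma} is supported by C4: its derived state '1' occurs in exactly those taxa and in no other taxon (including the outgroup).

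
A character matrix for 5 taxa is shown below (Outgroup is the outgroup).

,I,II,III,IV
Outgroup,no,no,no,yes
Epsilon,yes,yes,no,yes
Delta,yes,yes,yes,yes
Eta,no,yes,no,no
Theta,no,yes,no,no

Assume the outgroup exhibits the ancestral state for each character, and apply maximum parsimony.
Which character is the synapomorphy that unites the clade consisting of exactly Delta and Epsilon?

Character polarity is set by the outgroup: the derived state is whichever differs from the outgroup's state, so for IV the derived state is 'no', and for the remaining characters it is 'yes'.
I: derived state 'yes' in Delta and Epsilon only — synapomorphy for {Delta, Epsilon}.
II (derived state 'yes') is shared by all ingroup taxa — unites the whole ingroup.
III: derived state 'yes' in Delta only — an autapomorphy, so it tells us nothing about relationships among taxa.
IV: derived state 'no' in Eta and Theta only — synapomorphy for {Eta, Theta}.
Most parsimonious ingroup topology: ((Epsilon,Delta),(Eta,Theta)).
The clade {Delta, Epsilon} is supported by I: its derived state 'yes' occurs in exactly those taxa and in no other taxon (including the outgroup).

I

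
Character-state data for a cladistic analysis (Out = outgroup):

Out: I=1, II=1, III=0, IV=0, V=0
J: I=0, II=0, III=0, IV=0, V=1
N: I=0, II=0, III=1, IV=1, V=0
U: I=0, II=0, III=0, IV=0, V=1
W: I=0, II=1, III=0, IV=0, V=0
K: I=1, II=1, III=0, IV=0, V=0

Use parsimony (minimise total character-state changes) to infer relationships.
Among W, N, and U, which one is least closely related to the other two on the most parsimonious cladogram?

W

Character polarity is set by the outgroup: the derived state is whichever differs from the outgroup's state, so for I, II the derived state is '0', and for the remaining characters it is '1'.
I: derived state '0' in J, N, U, and W only — synapomorphy for {J, N, U, W}.
Only J, N, and U show the derived state '0' for II, supporting them as a clade.
III: derived state '1' in N only — an autapomorphy, so it tells us nothing about relationships among taxa.
IV: derived state '1' in N only — an autapomorphy, so it tells us nothing about relationships among taxa.
Only J and U show the derived state '1' for V, supporting them as a clade.
Most parsimonious ingroup topology: ((((J,U),N),W),K).
U and N share a more recent common ancestor with each other than either does with W, so W is the least closely related of the three.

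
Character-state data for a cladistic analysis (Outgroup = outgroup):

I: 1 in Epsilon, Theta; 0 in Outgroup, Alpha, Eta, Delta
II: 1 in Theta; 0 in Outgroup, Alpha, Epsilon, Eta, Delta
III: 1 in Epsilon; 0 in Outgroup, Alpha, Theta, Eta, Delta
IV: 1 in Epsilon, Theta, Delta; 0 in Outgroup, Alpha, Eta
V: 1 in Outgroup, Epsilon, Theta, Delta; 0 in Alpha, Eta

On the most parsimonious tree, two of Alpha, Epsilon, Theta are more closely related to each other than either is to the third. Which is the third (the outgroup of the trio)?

Alpha

Character polarity is set by the outgroup: the derived state is whichever differs from the outgroup's state, so for V the derived state is '0', and for the remaining characters it is '1'.
I: derived state '1' in Epsilon and Theta only — synapomorphy for {Epsilon, Theta}.
II (derived state '1') is unique to Theta (autapomorphy; uninformative for grouping).
III (derived state '1') is unique to Epsilon (autapomorphy; uninformative for grouping).
Only Delta, Epsilon, and Theta show the derived state '1' for IV, supporting them as a clade.
V: derived state '0' in Alpha and Eta only — synapomorphy for {Alpha, Eta}.
Most parsimonious ingroup topology: ((Alpha,Eta),((Epsilon,Theta),Delta)).
Epsilon and Theta share a more recent common ancestor with each other than either does with Alpha, so Alpha is the least closely related of the three.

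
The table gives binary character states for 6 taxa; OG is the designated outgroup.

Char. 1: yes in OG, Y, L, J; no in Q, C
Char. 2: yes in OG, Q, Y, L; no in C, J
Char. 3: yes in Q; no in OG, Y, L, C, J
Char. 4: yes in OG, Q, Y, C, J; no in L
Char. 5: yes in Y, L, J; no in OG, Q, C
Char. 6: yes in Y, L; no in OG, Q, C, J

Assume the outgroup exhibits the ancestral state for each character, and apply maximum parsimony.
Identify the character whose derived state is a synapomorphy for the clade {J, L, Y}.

Character polarity is set by the outgroup: the derived state is whichever differs from the outgroup's state, so for Char. 1, Char. 2, Char. 4 the derived state is 'no', and for the remaining characters it is 'yes'.
Char. 1 (derived state 'no') is shared by C and Q — a synapomorphy uniting that clade.
Char. 2 groups C and J, which is incompatible with the clades supported by the remaining characters; treating it as convergent (homoplasy) costs fewer steps than any alternative tree.
Char. 3 (derived state 'yes') is unique to Q (autapomorphy; uninformative for grouping).
Char. 4 (derived state 'no') is unique to L (autapomorphy; uninformative for grouping).
Only J, L, and Y show the derived state 'yes' for Char. 5, supporting them as a clade.
Only L and Y show the derived state 'yes' for Char. 6, supporting them as a clade.
Most parsimonious ingroup topology: ((Q,C),((Y,L),J)).
The clade {J, L, Y} is supported by Char. 5: its derived state 'yes' occurs in exactly those taxa and in no other taxon (including the outgroup).

Char. 5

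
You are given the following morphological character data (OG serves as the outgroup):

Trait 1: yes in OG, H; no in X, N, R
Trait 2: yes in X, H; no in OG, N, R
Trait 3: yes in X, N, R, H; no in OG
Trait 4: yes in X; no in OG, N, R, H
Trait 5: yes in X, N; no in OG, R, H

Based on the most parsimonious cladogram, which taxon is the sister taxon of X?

N

Character polarity is set by the outgroup: the derived state is whichever differs from the outgroup's state, so for Trait 1 the derived state is 'no', and for the remaining characters it is 'yes'.
Trait 1 (derived state 'no') is shared by N, R, and X — a synapomorphy uniting that clade.
Trait 2 groups H and X, which is incompatible with the clades supported by the remaining characters; treating it as convergent (homoplasy) costs fewer steps than any alternative tree.
All ingroup taxa share the derived state 'yes' for Trait 3; it defines the ingroup but does not resolve relationships within it.
Trait 4: derived state 'yes' in X only — an autapomorphy, so it tells us nothing about relationships among taxa.
Trait 5 (derived state 'yes') is shared by N and X — a synapomorphy uniting that clade.
Most parsimonious ingroup topology: (((X,N),R),H).
X and N form a cherry on this tree, so they are sister taxa.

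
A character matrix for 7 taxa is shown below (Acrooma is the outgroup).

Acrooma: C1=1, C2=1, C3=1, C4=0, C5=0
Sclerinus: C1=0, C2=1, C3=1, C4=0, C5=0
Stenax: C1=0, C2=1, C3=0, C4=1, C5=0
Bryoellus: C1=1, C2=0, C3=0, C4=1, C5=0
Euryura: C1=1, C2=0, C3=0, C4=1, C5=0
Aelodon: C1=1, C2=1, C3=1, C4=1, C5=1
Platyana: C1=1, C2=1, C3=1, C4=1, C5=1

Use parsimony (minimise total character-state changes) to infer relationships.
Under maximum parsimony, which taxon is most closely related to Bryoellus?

Character polarity is set by the outgroup: the derived state is whichever differs from the outgroup's state, so for C1, C2, C3 the derived state is '0', and for the remaining characters it is '1'.
C1 (state '0') occurs in Sclerinus and Stenax but conflicts with the nesting implied by the other characters — most parsimoniously interpreted as homoplasy.
C2: derived state '0' in Bryoellus and Euryura only — synapomorphy for {Bryoellus, Euryura}.
C3: derived state '0' in Bryoellus, Euryura, and Stenax only — synapomorphy for {Bryoellus, Euryura, Stenax}.
C4: derived state '1' in Aelodon, Bryoellus, Euryura, Platyana, and Stenax only — synapomorphy for {Aelodon, Bryoellus, Euryura, Platyana, Stenax}.
C5 (derived state '1') is shared by Aelodon and Platyana — a synapomorphy uniting that clade.
Most parsimonious ingroup topology: (Sclerinus,((Stenax,(Bryoellus,Euryura)),(Aelodon,Platyana))).
Bryoellus and Euryura form a cherry on this tree, so they are sister taxa.

Euryura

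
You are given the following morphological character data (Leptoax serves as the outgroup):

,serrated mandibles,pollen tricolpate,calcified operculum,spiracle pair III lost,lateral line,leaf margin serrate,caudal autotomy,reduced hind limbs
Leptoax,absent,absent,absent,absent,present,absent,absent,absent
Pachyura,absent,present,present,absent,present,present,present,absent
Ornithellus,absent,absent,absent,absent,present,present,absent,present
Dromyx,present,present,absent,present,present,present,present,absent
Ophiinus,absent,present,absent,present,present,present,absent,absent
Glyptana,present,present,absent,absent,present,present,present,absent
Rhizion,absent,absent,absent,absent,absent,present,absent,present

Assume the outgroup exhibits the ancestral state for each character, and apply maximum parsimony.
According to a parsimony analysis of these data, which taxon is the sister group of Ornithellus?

Rhizion

Character polarity is set by the outgroup: the derived state is whichever differs from the outgroup's state, so for lateral line the derived state is 'absent', and for the remaining characters it is 'present'.
serrated mandibles (derived state 'present') is shared by Dromyx and Glyptana — a synapomorphy uniting that clade.
pollen tricolpate (derived state 'present') is shared by Dromyx, Glyptana, Ophiinus, and Pachyura — a synapomorphy uniting that clade.
calcified operculum: derived state 'present' in Pachyura only — an autapomorphy, so it tells us nothing about relationships among taxa.
spiracle pair III lost (state 'present') occurs in Dromyx and Ophiinus but conflicts with the nesting implied by the other characters — most parsimoniously interpreted as homoplasy.
lateral line: derived state 'absent' in Rhizion only — an autapomorphy, so it tells us nothing about relationships among taxa.
All ingroup taxa share the derived state 'present' for leaf margin serrate; it defines the ingroup but does not resolve relationships within it.
caudal autotomy (derived state 'present') is shared by Dromyx, Glyptana, and Pachyura — a synapomorphy uniting that clade.
Only Ornithellus and Rhizion show the derived state 'present' for reduced hind limbs, supporting them as a clade.
Most parsimonious ingroup topology: (((Pachyura,(Dromyx,Glyptana)),Ophiinus),(Ornithellus,Rhizion)).
Ornithellus and Rhizion form a cherry on this tree, so they are sister taxa.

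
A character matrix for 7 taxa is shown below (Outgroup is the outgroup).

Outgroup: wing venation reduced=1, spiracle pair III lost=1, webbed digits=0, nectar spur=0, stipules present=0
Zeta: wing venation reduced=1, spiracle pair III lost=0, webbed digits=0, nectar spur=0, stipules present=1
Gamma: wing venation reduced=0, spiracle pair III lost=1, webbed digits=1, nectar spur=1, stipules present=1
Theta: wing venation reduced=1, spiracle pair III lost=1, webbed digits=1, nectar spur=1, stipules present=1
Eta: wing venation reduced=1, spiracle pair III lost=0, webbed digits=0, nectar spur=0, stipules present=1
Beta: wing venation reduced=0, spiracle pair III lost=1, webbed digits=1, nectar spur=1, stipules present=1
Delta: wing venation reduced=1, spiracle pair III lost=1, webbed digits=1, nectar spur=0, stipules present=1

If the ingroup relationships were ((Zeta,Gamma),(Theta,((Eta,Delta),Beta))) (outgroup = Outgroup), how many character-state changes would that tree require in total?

11

Map each character onto ((Zeta,Gamma),(Theta,((Eta,Delta),Beta))) (rooted by Outgroup) and count the minimum state changes it requires (Fitch parsimony):
wing venation reduced: 2; spiracle pair III lost: 2; webbed digits: 3; nectar spur: 3; stipules present: 1.
Total tree length = 11.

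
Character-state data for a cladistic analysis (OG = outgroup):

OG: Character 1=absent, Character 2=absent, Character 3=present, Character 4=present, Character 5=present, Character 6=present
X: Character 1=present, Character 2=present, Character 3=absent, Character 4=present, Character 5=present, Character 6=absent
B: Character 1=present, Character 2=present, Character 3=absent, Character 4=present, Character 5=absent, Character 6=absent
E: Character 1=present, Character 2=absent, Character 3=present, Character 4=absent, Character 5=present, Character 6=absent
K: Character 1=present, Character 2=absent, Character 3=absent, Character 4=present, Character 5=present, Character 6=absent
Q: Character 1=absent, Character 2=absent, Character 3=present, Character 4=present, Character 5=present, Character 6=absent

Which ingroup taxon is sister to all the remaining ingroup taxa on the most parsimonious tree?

Character polarity is set by the outgroup: the derived state is whichever differs from the outgroup's state, so for Character 3, Character 4, Character 5, Character 6 the derived state is 'absent', and for the remaining characters it is 'present'.
Only B, E, K, and X show the derived state 'present' for Character 1, supporting them as a clade.
Character 2: derived state 'present' in B and X only — synapomorphy for {B, X}.
Character 3: derived state 'absent' in B, K, and X only — synapomorphy for {B, K, X}.
Character 4 (derived state 'absent') is unique to E (autapomorphy; uninformative for grouping).
Character 5: derived state 'absent' in B only — an autapomorphy, so it tells us nothing about relationships among taxa.
All ingroup taxa share the derived state 'absent' for Character 6; it defines the ingroup but does not resolve relationships within it.
Most parsimonious ingroup topology: ((((X,B),K),E),Q).
Q is sister to the clade containing all other ingroup taxa, so it is the earliest-diverging (most basal) ingroup lineage.

Q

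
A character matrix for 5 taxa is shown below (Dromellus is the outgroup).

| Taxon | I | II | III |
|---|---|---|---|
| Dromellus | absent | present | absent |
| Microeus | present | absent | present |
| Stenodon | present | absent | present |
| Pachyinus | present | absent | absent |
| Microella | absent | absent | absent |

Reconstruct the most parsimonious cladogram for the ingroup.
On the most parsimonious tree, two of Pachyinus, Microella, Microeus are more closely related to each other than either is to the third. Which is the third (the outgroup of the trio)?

Microella

Character polarity is set by the outgroup: the derived state is whichever differs from the outgroup's state, so for II the derived state is 'absent', and for the remaining characters it is 'present'.
Only Microeus, Pachyinus, and Stenodon show the derived state 'present' for I, supporting them as a clade.
II (derived state 'absent') is shared by all ingroup taxa — unites the whole ingroup.
III (derived state 'present') is shared by Microeus and Stenodon — a synapomorphy uniting that clade.
Most parsimonious ingroup topology: (((Microeus,Stenodon),Pachyinus),Microella).
Microeus and Pachyinus share a more recent common ancestor with each other than either does with Microella, so Microella is the least closely related of the three.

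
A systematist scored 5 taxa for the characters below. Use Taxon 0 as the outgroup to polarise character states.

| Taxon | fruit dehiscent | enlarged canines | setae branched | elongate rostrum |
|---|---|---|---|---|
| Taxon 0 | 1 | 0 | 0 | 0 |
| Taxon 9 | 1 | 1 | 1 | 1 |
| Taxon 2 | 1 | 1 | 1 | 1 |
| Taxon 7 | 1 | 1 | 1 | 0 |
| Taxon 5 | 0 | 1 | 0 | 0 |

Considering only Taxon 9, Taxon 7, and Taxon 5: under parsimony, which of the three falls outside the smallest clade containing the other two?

Taxon 5

Character polarity is set by the outgroup: the derived state is whichever differs from the outgroup's state, so for fruit dehiscent the derived state is '0', and for the remaining characters it is '1'.
fruit dehiscent: derived state '0' in Taxon 5 only — an autapomorphy, so it tells us nothing about relationships among taxa.
enlarged canines (derived state '1') is shared by all ingroup taxa — unites the whole ingroup.
Only Taxon 2, Taxon 7, and Taxon 9 show the derived state '1' for setae branched, supporting them as a clade.
Only Taxon 2 and Taxon 9 show the derived state '1' for elongate rostrum, supporting them as a clade.
Most parsimonious ingroup topology: (((Taxon 9,Taxon 2),Taxon 7),Taxon 5).
Taxon 7 and Taxon 9 share a more recent common ancestor with each other than either does with Taxon 5, so Taxon 5 is the least closely related of the three.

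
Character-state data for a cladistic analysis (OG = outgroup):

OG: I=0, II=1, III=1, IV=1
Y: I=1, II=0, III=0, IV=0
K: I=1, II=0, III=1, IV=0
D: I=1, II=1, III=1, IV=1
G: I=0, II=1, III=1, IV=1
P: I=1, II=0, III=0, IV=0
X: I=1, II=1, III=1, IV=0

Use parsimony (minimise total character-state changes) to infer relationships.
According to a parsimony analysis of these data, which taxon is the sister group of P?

Y

Character polarity is set by the outgroup: the derived state is whichever differs from the outgroup's state, so for II, III, IV the derived state is '0', and for the remaining characters it is '1'.
Only D, K, P, X, and Y show the derived state '1' for I, supporting them as a clade.
II: derived state '0' in K, P, and Y only — synapomorphy for {K, P, Y}.
III (derived state '0') is shared by P and Y — a synapomorphy uniting that clade.
IV: derived state '0' in K, P, X, and Y only — synapomorphy for {K, P, X, Y}.
Most parsimonious ingroup topology: (((((Y,P),K),X),D),G).
P and Y form a cherry on this tree, so they are sister taxa.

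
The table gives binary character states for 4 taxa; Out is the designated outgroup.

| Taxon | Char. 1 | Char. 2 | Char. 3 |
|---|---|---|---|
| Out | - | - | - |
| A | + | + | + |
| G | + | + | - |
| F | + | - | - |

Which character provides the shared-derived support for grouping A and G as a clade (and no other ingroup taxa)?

The outgroup has state '-' for every character, so '+' is the derived state throughout.
Char. 1 (derived state '+') is shared by all ingroup taxa — unites the whole ingroup.
Char. 2 (derived state '+') is shared by A and G — a synapomorphy uniting that clade.
Char. 3 (derived state '+') is unique to A (autapomorphy; uninformative for grouping).
Most parsimonious ingroup topology: ((A,G),F).
The clade {A, G} is supported by Char. 2: its derived state '+' occurs in exactly those taxa and in no other taxon (including the outgroup).

Char. 2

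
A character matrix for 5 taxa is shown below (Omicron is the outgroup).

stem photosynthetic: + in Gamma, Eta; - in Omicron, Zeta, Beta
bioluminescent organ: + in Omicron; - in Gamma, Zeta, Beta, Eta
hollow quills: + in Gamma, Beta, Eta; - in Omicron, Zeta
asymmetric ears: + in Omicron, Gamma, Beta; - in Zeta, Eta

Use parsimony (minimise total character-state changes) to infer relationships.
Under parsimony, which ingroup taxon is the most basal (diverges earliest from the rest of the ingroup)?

Zeta

Character polarity is set by the outgroup: the derived state is whichever differs from the outgroup's state, so for bioluminescent organ, asymmetric ears the derived state is '-', and for the remaining characters it is '+'.
stem photosynthetic (derived state '+') is shared by Eta and Gamma — a synapomorphy uniting that clade.
bioluminescent organ (derived state '-') is shared by all ingroup taxa — unites the whole ingroup.
hollow quills: derived state '+' in Beta, Eta, and Gamma only — synapomorphy for {Beta, Eta, Gamma}.
asymmetric ears (state '-') occurs in Eta and Zeta but conflicts with the nesting implied by the other characters — most parsimoniously interpreted as homoplasy.
Most parsimonious ingroup topology: (((Gamma,Eta),Beta),Zeta).
Zeta is sister to the clade containing all other ingroup taxa, so it is the earliest-diverging (most basal) ingroup lineage.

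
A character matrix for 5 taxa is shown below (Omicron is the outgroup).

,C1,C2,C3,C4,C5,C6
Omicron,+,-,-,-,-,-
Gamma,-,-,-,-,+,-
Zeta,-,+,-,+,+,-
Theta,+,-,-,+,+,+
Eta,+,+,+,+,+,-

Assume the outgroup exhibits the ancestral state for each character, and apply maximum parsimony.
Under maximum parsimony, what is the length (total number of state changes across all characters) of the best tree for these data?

Character polarity is set by the outgroup: the derived state is whichever differs from the outgroup's state, so for C1 the derived state is '-', and for the remaining characters it is '+'.
C1 (state '-') occurs in Gamma and Zeta but conflicts with the nesting implied by the other characters — most parsimoniously interpreted as homoplasy.
Only Eta and Zeta show the derived state '+' for C2, supporting them as a clade.
C3: derived state '+' in Eta only — an autapomorphy, so it tells us nothing about relationships among taxa.
C4 (derived state '+') is shared by Eta, Theta, and Zeta — a synapomorphy uniting that clade.
C5 (derived state '+') is shared by all ingroup taxa — unites the whole ingroup.
C6 (derived state '+') is unique to Theta (autapomorphy; uninformative for grouping).
Most parsimonious ingroup topology: (Gamma,((Zeta,Eta),Theta)).
Changes per character on this tree: C1: 2; C2: 1; C3: 1; C4: 1; C5: 1; C6: 1.
Total = 7.

7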